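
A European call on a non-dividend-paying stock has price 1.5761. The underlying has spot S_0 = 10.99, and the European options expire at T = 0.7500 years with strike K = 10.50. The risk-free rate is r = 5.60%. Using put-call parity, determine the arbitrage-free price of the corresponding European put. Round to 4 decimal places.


Put-call parity: C - P = S_0 * exp(-qT) - K * exp(-rT).
S_0 * exp(-qT) = 10.9900 * 1.00000000 = 10.99000000
K * exp(-rT) = 10.5000 * 0.95886978 = 10.06813270
P = C - S*exp(-qT) + K*exp(-rT)
P = 1.5761 - 10.99000000 + 10.06813270 = 0.6542

Answer: Put price = 0.6542


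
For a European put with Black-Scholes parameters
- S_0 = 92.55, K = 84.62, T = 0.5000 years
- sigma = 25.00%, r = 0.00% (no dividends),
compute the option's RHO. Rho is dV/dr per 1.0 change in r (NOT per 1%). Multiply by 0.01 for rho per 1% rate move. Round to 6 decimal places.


d1 = 0.5951202649; d2 = 0.4183435696
phi(d1) = 0.3341976823; exp(-qT) = 1.0000000000; exp(-rT) = 1.0000000000
N(-d2) = 0.3378479693
Rho = -K*T*exp(-rT)*N(-d2) = -84.6200 * 0.5000 * 1.0000000000 * 0.3378479693 = -14.294348

Answer: Rho = -14.294348


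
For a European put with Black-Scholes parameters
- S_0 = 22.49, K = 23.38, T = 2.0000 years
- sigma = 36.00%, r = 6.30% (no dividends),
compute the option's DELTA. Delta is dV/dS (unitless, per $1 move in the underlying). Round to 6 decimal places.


Answer: Delta = -0.335121

Derivation:
d1 = 0.4258154019; d2 = -0.0833014805
phi(d1) = 0.3643654573; exp(-qT) = 1.0000000000; exp(-rT) = 0.8816148468
N(-d1) = 0.3351211815
Delta = -exp(-qT) * N(-d1) = -1.0000000000 * 0.3351211815 = -0.335121


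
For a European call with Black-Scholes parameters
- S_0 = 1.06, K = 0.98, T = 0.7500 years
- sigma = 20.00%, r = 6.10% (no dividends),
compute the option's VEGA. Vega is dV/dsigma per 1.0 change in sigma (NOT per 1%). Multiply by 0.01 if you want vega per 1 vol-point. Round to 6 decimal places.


d1 = 0.8037963715; d2 = 0.6305912908
phi(d1) = 0.2888109848; exp(-qT) = 1.0000000000; exp(-rT) = 0.9552807525
Vega = S * exp(-qT) * phi(d1) * sqrt(T) = 1.0600 * 1.0000000000 * 0.2888109848 * 0.8660254038 = 0.265125

Answer: Vega = 0.265125


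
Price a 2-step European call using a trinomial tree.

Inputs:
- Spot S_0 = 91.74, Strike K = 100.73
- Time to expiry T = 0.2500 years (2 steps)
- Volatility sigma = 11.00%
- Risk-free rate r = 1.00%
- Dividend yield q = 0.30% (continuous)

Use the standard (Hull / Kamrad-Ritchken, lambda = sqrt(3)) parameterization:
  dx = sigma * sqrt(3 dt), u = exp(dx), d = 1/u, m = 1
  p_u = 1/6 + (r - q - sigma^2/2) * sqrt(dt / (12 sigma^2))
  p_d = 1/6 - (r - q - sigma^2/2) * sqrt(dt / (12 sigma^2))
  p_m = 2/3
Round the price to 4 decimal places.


dt = T/N = 0.125000; dx = sigma*sqrt(3*dt) = 0.067361
u = exp(dx) = 1.069682; d = 1/u = 0.934858
p_u = 0.167548, p_m = 0.666667, p_d = 0.165785
Discount per step: exp(-r*dt) = 0.998751
Stock lattice S(k, j) with j the centered position index:
  k=0: S(0,+0) = 91.7400
  k=1: S(1,-1) = 85.7638; S(1,+0) = 91.7400; S(1,+1) = 98.1326
  k=2: S(2,-2) = 80.1770; S(2,-1) = 85.7638; S(2,+0) = 91.7400; S(2,+1) = 98.1326; S(2,+2) = 104.9706
Terminal payoffs V(N, j) = max(S_T - K, 0):
  V(2,-2) = 0.000000; V(2,-1) = 0.000000; V(2,+0) = 0.000000; V(2,+1) = 0.000000; V(2,+2) = 4.240612
Backward induction: V(k, j) = exp(-r*dt) * [p_u * V(k+1, j+1) + p_m * V(k+1, j) + p_d * V(k+1, j-1)]
  V(1,-1) = exp(-r*dt) * [p_u*0.000000 + p_m*0.000000 + p_d*0.000000] = 0.000000
  V(1,+0) = exp(-r*dt) * [p_u*0.000000 + p_m*0.000000 + p_d*0.000000] = 0.000000
  V(1,+1) = exp(-r*dt) * [p_u*4.240612 + p_m*0.000000 + p_d*0.000000] = 0.709619
  V(0,+0) = exp(-r*dt) * [p_u*0.709619 + p_m*0.000000 + p_d*0.000000] = 0.118747

Answer: Price = V(0,0) = 0.1187


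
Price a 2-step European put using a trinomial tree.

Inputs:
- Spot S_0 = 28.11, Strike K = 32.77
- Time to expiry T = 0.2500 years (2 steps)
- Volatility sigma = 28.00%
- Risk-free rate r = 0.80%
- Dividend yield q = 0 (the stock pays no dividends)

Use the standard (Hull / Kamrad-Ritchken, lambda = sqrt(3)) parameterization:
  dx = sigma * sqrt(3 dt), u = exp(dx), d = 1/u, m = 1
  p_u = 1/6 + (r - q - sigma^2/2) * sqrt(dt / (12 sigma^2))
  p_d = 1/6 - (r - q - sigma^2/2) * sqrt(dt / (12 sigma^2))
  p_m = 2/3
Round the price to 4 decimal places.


Answer: Price = V(0,0) = 4.8831

Derivation:
dt = T/N = 0.125000; dx = sigma*sqrt(3*dt) = 0.171464
u = exp(dx) = 1.187042; d = 1/u = 0.842430
p_u = 0.155294, p_m = 0.666667, p_d = 0.178039
Discount per step: exp(-r*dt) = 0.999000
Stock lattice S(k, j) with j the centered position index:
  k=0: S(0,+0) = 28.1100
  k=1: S(1,-1) = 23.6807; S(1,+0) = 28.1100; S(1,+1) = 33.3677
  k=2: S(2,-2) = 19.9494; S(2,-1) = 23.6807; S(2,+0) = 28.1100; S(2,+1) = 33.3677; S(2,+2) = 39.6089
Terminal payoffs V(N, j) = max(K - S_T, 0):
  V(2,-2) = 12.820645; V(2,-1) = 9.089283; V(2,+0) = 4.660000; V(2,+1) = 0.000000; V(2,+2) = 0.000000
Backward induction: V(k, j) = exp(-r*dt) * [p_u * V(k+1, j+1) + p_m * V(k+1, j) + p_d * V(k+1, j-1)]
  V(1,-1) = exp(-r*dt) * [p_u*4.660000 + p_m*9.089283 + p_d*12.820645] = 9.056709
  V(1,+0) = exp(-r*dt) * [p_u*0.000000 + p_m*4.660000 + p_d*9.089283] = 4.720194
  V(1,+1) = exp(-r*dt) * [p_u*0.000000 + p_m*0.000000 + p_d*4.660000] = 0.828834
  V(0,+0) = exp(-r*dt) * [p_u*0.828834 + p_m*4.720194 + p_d*9.056709] = 4.883073


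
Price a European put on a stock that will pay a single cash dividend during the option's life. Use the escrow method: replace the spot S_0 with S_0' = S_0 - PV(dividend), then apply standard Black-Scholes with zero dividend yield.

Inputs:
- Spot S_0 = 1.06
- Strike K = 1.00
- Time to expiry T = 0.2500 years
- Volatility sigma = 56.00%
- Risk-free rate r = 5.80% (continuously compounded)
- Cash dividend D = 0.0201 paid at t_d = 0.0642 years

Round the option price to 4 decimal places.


PV(D) = D * exp(-r * t_d) = 0.0201 * 0.99628332 = 0.02002529
S_0' = S_0 - PV(D) = 1.0600 - 0.02002529 = 1.03997471
d1 = (ln(S_0'/K) + (r + sigma^2/2)*T) / (sigma*sqrt(T)) = 0.33177282
d2 = d1 - sigma*sqrt(T) = 0.05177282
exp(-rT) = 0.98560462
N(-d1) = 0.37003040; N(-d2) = 0.47935485
P = K * exp(-rT) * N(-d2) - S_0' * N(-d1) = 1.0000 * 0.98560462 * 0.47935485 - 1.03997471 * 0.37003040 = 0.0876

Answer: Price = 0.0876


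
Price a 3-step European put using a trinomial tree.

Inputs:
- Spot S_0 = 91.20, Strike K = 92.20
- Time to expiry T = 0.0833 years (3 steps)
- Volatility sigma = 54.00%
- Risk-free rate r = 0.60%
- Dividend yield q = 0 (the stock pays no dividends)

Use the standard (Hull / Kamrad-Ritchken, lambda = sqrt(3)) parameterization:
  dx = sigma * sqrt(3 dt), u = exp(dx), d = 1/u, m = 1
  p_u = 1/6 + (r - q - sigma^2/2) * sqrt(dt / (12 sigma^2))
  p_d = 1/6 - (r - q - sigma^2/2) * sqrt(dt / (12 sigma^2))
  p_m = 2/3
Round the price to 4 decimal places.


dt = T/N = 0.027767; dx = sigma*sqrt(3*dt) = 0.155853
u = exp(dx) = 1.168655; d = 1/u = 0.855685
p_u = 0.154213, p_m = 0.666667, p_d = 0.179120
Discount per step: exp(-r*dt) = 0.999833
Stock lattice S(k, j) with j the centered position index:
  k=0: S(0,+0) = 91.2000
  k=1: S(1,-1) = 78.0384; S(1,+0) = 91.2000; S(1,+1) = 106.5813
  k=2: S(2,-2) = 66.7763; S(2,-1) = 78.0384; S(2,+0) = 91.2000; S(2,+1) = 106.5813; S(2,+2) = 124.5568
  k=3: S(3,-3) = 57.1394; S(3,-2) = 66.7763; S(3,-1) = 78.0384; S(3,+0) = 91.2000; S(3,+1) = 106.5813; S(3,+2) = 124.5568; S(3,+3) = 145.5639
Terminal payoffs V(N, j) = max(K - S_T, 0):
  V(3,-3) = 35.060553; V(3,-2) = 25.423708; V(3,-1) = 14.161562; V(3,+0) = 1.000000; V(3,+1) = 0.000000; V(3,+2) = 0.000000; V(3,+3) = 0.000000
Backward induction: V(k, j) = exp(-r*dt) * [p_u * V(k+1, j+1) + p_m * V(k+1, j) + p_d * V(k+1, j-1)]
  V(2,-2) = exp(-r*dt) * [p_u*14.161562 + p_m*25.423708 + p_d*35.060553] = 25.408852
  V(2,-1) = exp(-r*dt) * [p_u*1.000000 + p_m*14.161562 + p_d*25.423708] = 14.146791
  V(2,+0) = exp(-r*dt) * [p_u*0.000000 + p_m*1.000000 + p_d*14.161562] = 3.202752
  V(2,+1) = exp(-r*dt) * [p_u*0.000000 + p_m*0.000000 + p_d*1.000000] = 0.179090
  V(2,+2) = exp(-r*dt) * [p_u*0.000000 + p_m*0.000000 + p_d*0.000000] = 0.000000
  V(1,-1) = exp(-r*dt) * [p_u*3.202752 + p_m*14.146791 + p_d*25.408852] = 14.473923
  V(1,+0) = exp(-r*dt) * [p_u*0.179090 + p_m*3.202752 + p_d*14.146791] = 4.695976
  V(1,+1) = exp(-r*dt) * [p_u*0.000000 + p_m*0.179090 + p_d*3.202752] = 0.692955
  V(0,+0) = exp(-r*dt) * [p_u*0.692955 + p_m*4.695976 + p_d*14.473923] = 5.829111

Answer: Price = V(0,0) = 5.8291


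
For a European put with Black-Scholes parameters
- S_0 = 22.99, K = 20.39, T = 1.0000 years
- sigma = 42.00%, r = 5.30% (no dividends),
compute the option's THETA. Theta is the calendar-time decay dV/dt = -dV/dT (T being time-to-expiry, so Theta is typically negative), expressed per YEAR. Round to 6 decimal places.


Answer: Theta = -1.156920

Derivation:
d1 = 0.6219398909; d2 = 0.2019398909
phi(d1) = 0.3287876599; exp(-qT) = 1.0000000000; exp(-rT) = 0.9483800125
Theta = -S*exp(-qT)*phi(d1)*sigma/(2*sqrt(T)) + r*K*exp(-rT)*N(-d2) - q*S*exp(-qT)*N(-d1)
N(-d1) = 0.2669906968; N(-d2) = 0.4199818580; sqrt(T) = 1.0000000000
Term 1 = -22.9900 * 1.0000000000 * 0.3287876599 * 0.4200 / (2 * 1.0000000000) = -1.5873539432
Term 2 = 0.0530 * 20.3900 * 0.9483800125 * 0.4199818580 = 0.4304334543
Term 3 = 0 (no dividend yield, q = 0)
Theta = -1.5873539432 + (0.4304334543) + (0.0000000000) = -1.156920


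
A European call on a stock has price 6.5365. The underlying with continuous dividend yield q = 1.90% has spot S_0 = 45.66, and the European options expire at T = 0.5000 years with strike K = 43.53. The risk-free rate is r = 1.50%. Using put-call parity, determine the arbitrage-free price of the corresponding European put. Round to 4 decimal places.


Answer: Put price = 4.5130

Derivation:
Put-call parity: C - P = S_0 * exp(-qT) - K * exp(-rT).
S_0 * exp(-qT) = 45.6600 * 0.99054498 = 45.22828390
K * exp(-rT) = 43.5300 * 0.99252805 = 43.20474623
P = C - S*exp(-qT) + K*exp(-rT)
P = 6.5365 - 45.22828390 + 43.20474623 = 4.5130


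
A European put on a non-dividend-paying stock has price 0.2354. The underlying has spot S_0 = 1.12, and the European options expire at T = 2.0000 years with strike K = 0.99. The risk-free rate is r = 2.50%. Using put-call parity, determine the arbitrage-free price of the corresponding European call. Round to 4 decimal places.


Answer: Call price = 0.4137

Derivation:
Put-call parity: C - P = S_0 * exp(-qT) - K * exp(-rT).
S_0 * exp(-qT) = 1.1200 * 1.00000000 = 1.12000000
K * exp(-rT) = 0.9900 * 0.95122942 = 0.94171713
C = P + S*exp(-qT) - K*exp(-rT)
C = 0.2354 + 1.12000000 - 0.94171713 = 0.4137


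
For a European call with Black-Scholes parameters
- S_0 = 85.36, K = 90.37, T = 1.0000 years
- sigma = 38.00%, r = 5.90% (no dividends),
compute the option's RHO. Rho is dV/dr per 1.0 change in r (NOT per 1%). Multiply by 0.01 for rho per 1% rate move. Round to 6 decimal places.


Answer: Rho = 36.350056

Derivation:
d1 = 0.1951717186; d2 = -0.1848282814
phi(d1) = 0.3914159268; exp(-qT) = 1.0000000000; exp(-rT) = 0.9427067692
N(d2) = 0.4266818623
Rho = K*T*exp(-rT)*N(d2) = 90.3700 * 1.0000 * 0.9427067692 * 0.4266818623 = 36.350056


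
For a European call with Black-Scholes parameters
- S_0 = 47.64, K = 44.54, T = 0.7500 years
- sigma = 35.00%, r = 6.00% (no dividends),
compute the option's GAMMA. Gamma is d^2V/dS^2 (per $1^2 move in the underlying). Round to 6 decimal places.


Answer: Gamma = 0.024109

Derivation:
d1 = 0.5219991468; d2 = 0.2188902555
phi(d1) = 0.3481297277; exp(-qT) = 1.0000000000; exp(-rT) = 0.9559974818
Gamma = exp(-qT) * phi(d1) / (S * sigma * sqrt(T)) = 1.0000000000 * 0.3481297277 / (47.6400 * 0.3500 * 0.8660254038) = 0.024109


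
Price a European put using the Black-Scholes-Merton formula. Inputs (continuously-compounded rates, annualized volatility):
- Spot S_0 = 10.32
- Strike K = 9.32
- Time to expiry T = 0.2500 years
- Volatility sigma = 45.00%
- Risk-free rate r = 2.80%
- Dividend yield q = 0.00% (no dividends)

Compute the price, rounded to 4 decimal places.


d1 = (ln(S/K) + (r - q + 0.5*sigma^2) * T) / (sigma * sqrt(T)) = 0.59659392
d2 = d1 - sigma * sqrt(T) = 0.37159392
exp(-rT) = 0.99302444; exp(-qT) = 1.00000000
P = K * exp(-rT) * N(-d2) - S_0 * exp(-qT) * N(-d1)
N(-d1) = 0.27538927; N(-d2) = 0.35509761
P = 9.3200 * 0.99302444 * 0.35509761 - 10.3200 * 1.00000000 * 0.27538927 = 0.4444

Answer: Price = 0.4444


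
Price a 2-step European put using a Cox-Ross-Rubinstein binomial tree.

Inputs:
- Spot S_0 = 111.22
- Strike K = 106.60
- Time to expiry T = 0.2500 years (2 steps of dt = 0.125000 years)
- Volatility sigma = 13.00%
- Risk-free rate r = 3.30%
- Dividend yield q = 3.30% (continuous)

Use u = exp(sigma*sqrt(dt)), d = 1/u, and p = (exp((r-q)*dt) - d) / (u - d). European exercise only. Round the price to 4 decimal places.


dt = T/N = 0.125000
u = exp(sigma*sqrt(dt)) = 1.047035; d = 1/u = 0.955078
p = (exp((r-q)*dt) - d) / (u - d) = 0.488512
Discount per step: exp(-r*dt) = 0.995883
Stock lattice S(k, i) with i counting down-moves:
  k=0: S(0,0) = 111.2200
  k=1: S(1,0) = 116.4512; S(1,1) = 106.2238
  k=2: S(2,0) = 121.9284; S(2,1) = 111.2200; S(2,2) = 101.4521
Terminal payoffs V(N, i) = max(K - S_T, 0):
  V(2,0) = 0.000000; V(2,1) = 0.000000; V(2,2) = 5.147943
Backward induction: V(k, i) = exp(-r*dt) * [p * V(k+1, i) + (1-p) * V(k+1, i+1)].
  V(1,0) = exp(-r*dt) * [p*0.000000 + (1-p)*0.000000] = 0.000000
  V(1,1) = exp(-r*dt) * [p*0.000000 + (1-p)*5.147943] = 2.622274
  V(0,0) = exp(-r*dt) * [p*0.000000 + (1-p)*2.622274] = 1.335742

Answer: Price = V(0,0) = 1.3357


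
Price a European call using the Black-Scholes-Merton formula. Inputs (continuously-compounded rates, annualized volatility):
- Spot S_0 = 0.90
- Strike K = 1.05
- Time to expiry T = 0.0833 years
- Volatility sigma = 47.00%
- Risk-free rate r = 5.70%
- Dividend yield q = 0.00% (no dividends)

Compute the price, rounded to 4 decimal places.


Answer: Price = 0.0090

Derivation:
d1 = (ln(S/K) + (r - q + 0.5*sigma^2) * T) / (sigma * sqrt(T)) = -1.03355631
d2 = d1 - sigma * sqrt(T) = -1.16920649
exp(-rT) = 0.99526315; exp(-qT) = 1.00000000
C = S_0 * exp(-qT) * N(d1) - K * exp(-rT) * N(d2)
N(d1) = 0.15067182; N(d2) = 0.12116022
C = 0.9000 * 1.00000000 * 0.15067182 - 1.0500 * 0.99526315 * 0.12116022 = 0.0090


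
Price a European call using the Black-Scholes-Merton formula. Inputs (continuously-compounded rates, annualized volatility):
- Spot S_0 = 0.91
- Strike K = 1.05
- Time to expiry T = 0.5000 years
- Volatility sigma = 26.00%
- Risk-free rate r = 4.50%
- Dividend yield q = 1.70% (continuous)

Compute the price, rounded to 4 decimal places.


d1 = (ln(S/K) + (r - q + 0.5*sigma^2) * T) / (sigma * sqrt(T)) = -0.61029213
d2 = d1 - sigma * sqrt(T) = -0.79413990
exp(-rT) = 0.97775124; exp(-qT) = 0.99153602
C = S_0 * exp(-qT) * N(d1) - K * exp(-rT) * N(d2)
N(d1) = 0.27083415; N(d2) = 0.21355700
C = 0.9100 * 0.99153602 * 0.27083415 - 1.0500 * 0.97775124 * 0.21355700 = 0.0251

Answer: Price = 0.0251


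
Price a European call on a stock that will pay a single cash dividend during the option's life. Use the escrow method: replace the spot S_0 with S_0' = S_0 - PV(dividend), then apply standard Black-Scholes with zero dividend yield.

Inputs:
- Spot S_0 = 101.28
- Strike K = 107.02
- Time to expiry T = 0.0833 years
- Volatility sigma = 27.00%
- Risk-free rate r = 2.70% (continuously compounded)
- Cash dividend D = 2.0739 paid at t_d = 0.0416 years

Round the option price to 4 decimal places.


Answer: Price = 0.7426

Derivation:
PV(D) = D * exp(-r * t_d) = 2.0739 * 0.99887743 = 2.07157190
S_0' = S_0 - PV(D) = 101.2800 - 2.07157190 = 99.20842810
d1 = (ln(S_0'/K) + (r + sigma^2/2)*T) / (sigma*sqrt(T)) = -0.90479104
d2 = d1 - sigma*sqrt(T) = -0.98271774
exp(-rT) = 0.99775343
N(d1) = 0.18278805; N(d2) = 0.16287319
C = S_0' * N(d1) - K * exp(-rT) * N(d2) = 99.20842810 * 0.18278805 - 107.0200 * 0.99775343 * 0.16287319 = 0.7426


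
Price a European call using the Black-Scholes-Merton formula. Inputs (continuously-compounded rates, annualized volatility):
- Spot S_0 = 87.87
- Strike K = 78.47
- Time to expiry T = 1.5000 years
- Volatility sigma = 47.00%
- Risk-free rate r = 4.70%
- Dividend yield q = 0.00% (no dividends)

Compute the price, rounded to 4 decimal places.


d1 = (ln(S/K) + (r - q + 0.5*sigma^2) * T) / (sigma * sqrt(T)) = 0.60684295
d2 = d1 - sigma * sqrt(T) = 0.03121286
exp(-rT) = 0.93192774; exp(-qT) = 1.00000000
C = S_0 * exp(-qT) * N(d1) - K * exp(-rT) * N(d2)
N(d1) = 0.72802243; N(d2) = 0.51245011
C = 87.8700 * 1.00000000 * 0.72802243 - 78.4700 * 0.93192774 * 0.51245011 = 26.4967

Answer: Price = 26.4967


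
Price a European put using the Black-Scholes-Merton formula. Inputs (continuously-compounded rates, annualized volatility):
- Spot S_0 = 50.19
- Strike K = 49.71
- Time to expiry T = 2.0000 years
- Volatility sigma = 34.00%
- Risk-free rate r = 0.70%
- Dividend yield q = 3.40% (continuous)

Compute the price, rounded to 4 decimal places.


Answer: Price = 10.2133

Derivation:
d1 = (ln(S/K) + (r - q + 0.5*sigma^2) * T) / (sigma * sqrt(T)) = 0.14809662
d2 = d1 - sigma * sqrt(T) = -0.33273599
exp(-rT) = 0.98609754; exp(-qT) = 0.93426047
P = K * exp(-rT) * N(-d2) - S_0 * exp(-qT) * N(-d1)
N(-d1) = 0.44113326; N(-d2) = 0.63033321
P = 49.7100 * 0.98609754 * 0.63033321 - 50.1900 * 0.93426047 * 0.44113326 = 10.2133


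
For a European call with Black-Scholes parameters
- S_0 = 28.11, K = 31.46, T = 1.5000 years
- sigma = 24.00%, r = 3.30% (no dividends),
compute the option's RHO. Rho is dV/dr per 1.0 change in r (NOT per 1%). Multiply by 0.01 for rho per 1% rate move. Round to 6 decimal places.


d1 = -0.0676723005; d2 = -0.3616110696
phi(d1) = 0.3980298393; exp(-qT) = 1.0000000000; exp(-rT) = 0.9517051581
N(d2) = 0.3588213457
Rho = K*T*exp(-rT)*N(d2) = 31.4600 * 1.5000 * 0.9517051581 * 0.3588213457 = 16.115013

Answer: Rho = 16.115013


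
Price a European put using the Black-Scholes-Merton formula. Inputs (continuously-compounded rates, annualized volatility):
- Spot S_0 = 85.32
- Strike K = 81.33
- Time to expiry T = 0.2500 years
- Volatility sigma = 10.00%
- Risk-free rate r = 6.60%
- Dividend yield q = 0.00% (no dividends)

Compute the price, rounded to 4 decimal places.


d1 = (ln(S/K) + (r - q + 0.5*sigma^2) * T) / (sigma * sqrt(T)) = 1.31287883
d2 = d1 - sigma * sqrt(T) = 1.26287883
exp(-rT) = 0.98363538; exp(-qT) = 1.00000000
P = K * exp(-rT) * N(-d2) - S_0 * exp(-qT) * N(-d1)
N(-d1) = 0.09461189; N(-d2) = 0.10331636
P = 81.3300 * 0.98363538 * 0.10331636 - 85.3200 * 1.00000000 * 0.09461189 = 0.1929

Answer: Price = 0.1929


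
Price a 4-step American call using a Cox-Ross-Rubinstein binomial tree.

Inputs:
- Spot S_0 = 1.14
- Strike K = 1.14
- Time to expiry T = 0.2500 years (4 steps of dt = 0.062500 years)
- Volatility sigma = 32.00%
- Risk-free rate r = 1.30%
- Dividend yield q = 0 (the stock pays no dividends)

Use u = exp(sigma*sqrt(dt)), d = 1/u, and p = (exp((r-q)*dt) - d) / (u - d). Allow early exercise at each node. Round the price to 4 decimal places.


Answer: Price = V(0,0) = 0.0701

Derivation:
dt = T/N = 0.062500
u = exp(sigma*sqrt(dt)) = 1.083287; d = 1/u = 0.923116
p = (exp((r-q)*dt) - d) / (u - d) = 0.485085
Discount per step: exp(-r*dt) = 0.999188
Stock lattice S(k, i) with i counting down-moves:
  k=0: S(0,0) = 1.1400
  k=1: S(1,0) = 1.2349; S(1,1) = 1.0524
  k=2: S(2,0) = 1.3378; S(2,1) = 1.1400; S(2,2) = 0.9714
  k=3: S(3,0) = 1.4492; S(3,1) = 1.2349; S(3,2) = 1.0524; S(3,3) = 0.8968
  k=4: S(4,0) = 1.5699; S(4,1) = 1.3378; S(4,2) = 1.1400; S(4,3) = 0.9714; S(4,4) = 0.8278
Terminal payoffs V(N, i) = max(S_T - K, 0):
  V(4,0) = 0.429926; V(4,1) = 0.197802; V(4,2) = 0.000000; V(4,3) = 0.000000; V(4,4) = 0.000000
Backward induction: V(k, i) = exp(-r*dt) * [p * V(k+1, i) + (1-p) * V(k+1, i+1)]; then take max(V_cont, immediate exercise) for American.
  V(3,0) = exp(-r*dt) * [p*0.429926 + (1-p)*0.197802] = 0.310150; exercise = 0.309224; V(3,0) = max -> 0.310150
  V(3,1) = exp(-r*dt) * [p*0.197802 + (1-p)*0.000000] = 0.095873; exercise = 0.094947; V(3,1) = max -> 0.095873
  V(3,2) = exp(-r*dt) * [p*0.000000 + (1-p)*0.000000] = 0.000000; exercise = 0.000000; V(3,2) = max -> 0.000000
  V(3,3) = exp(-r*dt) * [p*0.000000 + (1-p)*0.000000] = 0.000000; exercise = 0.000000; V(3,3) = max -> 0.000000
  V(2,0) = exp(-r*dt) * [p*0.310150 + (1-p)*0.095873] = 0.199653; exercise = 0.197802; V(2,0) = max -> 0.199653
  V(2,1) = exp(-r*dt) * [p*0.095873 + (1-p)*0.000000] = 0.046469; exercise = 0.000000; V(2,1) = max -> 0.046469
  V(2,2) = exp(-r*dt) * [p*0.000000 + (1-p)*0.000000] = 0.000000; exercise = 0.000000; V(2,2) = max -> 0.000000
  V(1,0) = exp(-r*dt) * [p*0.199653 + (1-p)*0.046469] = 0.120678; exercise = 0.094947; V(1,0) = max -> 0.120678
  V(1,1) = exp(-r*dt) * [p*0.046469 + (1-p)*0.000000] = 0.022523; exercise = 0.000000; V(1,1) = max -> 0.022523
  V(0,0) = exp(-r*dt) * [p*0.120678 + (1-p)*0.022523] = 0.070080; exercise = 0.000000; V(0,0) = max -> 0.070080


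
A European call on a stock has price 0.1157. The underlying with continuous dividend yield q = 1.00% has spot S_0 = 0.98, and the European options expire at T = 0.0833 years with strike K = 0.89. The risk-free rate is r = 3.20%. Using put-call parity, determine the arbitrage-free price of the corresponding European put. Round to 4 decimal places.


Answer: Put price = 0.0241

Derivation:
Put-call parity: C - P = S_0 * exp(-qT) - K * exp(-rT).
S_0 * exp(-qT) = 0.9800 * 0.99916735 = 0.97918400
K * exp(-rT) = 0.8900 * 0.99733795 = 0.88763078
P = C - S*exp(-qT) + K*exp(-rT)
P = 0.1157 - 0.97918400 + 0.88763078 = 0.0241


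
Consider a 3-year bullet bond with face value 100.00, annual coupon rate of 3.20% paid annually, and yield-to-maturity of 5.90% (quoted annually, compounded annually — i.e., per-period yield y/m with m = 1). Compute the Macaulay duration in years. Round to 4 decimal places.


Answer: Macaulay duration = 2.9041 years

Derivation:
Coupon per period c = face * coupon_rate / m = 3.200000
Periods per year m = 1; per-period yield y/m = 0.059000
Number of cashflows N = 3
Cashflows (t years, CF_t, discount factor 1/(1+y/m)^(m*t), PV):
  t = 1.0000: CF_t = 3.200000, DF = 0.944287, PV = 3.021719
  t = 2.0000: CF_t = 3.200000, DF = 0.891678, PV = 2.853370
  t = 3.0000: CF_t = 103.200000, DF = 0.842000, PV = 86.894406
Price P = sum_t PV_t = 92.769494
Macaulay numerator sum_t t * PV_t:
  t * PV_t at t = 1.0000: 3.021719
  t * PV_t at t = 2.0000: 5.706740
  t * PV_t at t = 3.0000: 260.683217
Macaulay duration D = (sum_t t * PV_t) / P = 269.411675 / 92.769494 = 2.904098


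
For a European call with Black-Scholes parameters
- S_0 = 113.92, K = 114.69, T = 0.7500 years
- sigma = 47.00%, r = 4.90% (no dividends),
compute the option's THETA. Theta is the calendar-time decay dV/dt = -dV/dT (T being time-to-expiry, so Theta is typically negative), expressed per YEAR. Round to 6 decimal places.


d1 = 0.2772536999; d2 = -0.1297782399
phi(d1) = 0.3838999373; exp(-qT) = 1.0000000000; exp(-rT) = 0.9639170845
Theta = -S*exp(-qT)*phi(d1)*sigma/(2*sqrt(T)) - r*K*exp(-rT)*N(d2) + q*S*exp(-qT)*N(d1)
N(d1) = 0.6092073457; N(d2) = 0.4483709397; sqrt(T) = 0.8660254038
Term 1 = -113.9200 * 1.0000000000 * 0.3838999373 * 0.4700 / (2 * 0.8660254038) = -11.8673909060
Term 2 = -0.0490 * 114.6900 * 0.9639170845 * 0.4483709397 = -2.4288392219
Term 3 = 0 (no dividend yield, q = 0)
Theta = -11.8673909060 + (-2.4288392219) + (0.0000000000) = -14.296230

Answer: Theta = -14.296230


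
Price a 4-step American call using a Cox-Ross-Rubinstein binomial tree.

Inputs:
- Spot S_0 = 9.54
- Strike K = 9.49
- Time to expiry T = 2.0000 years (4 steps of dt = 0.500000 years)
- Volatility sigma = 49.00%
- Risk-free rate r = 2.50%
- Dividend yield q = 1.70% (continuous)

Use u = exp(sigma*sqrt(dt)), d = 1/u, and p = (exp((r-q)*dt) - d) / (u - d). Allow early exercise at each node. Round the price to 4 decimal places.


Answer: Price = V(0,0) = 2.4460

Derivation:
dt = T/N = 0.500000
u = exp(sigma*sqrt(dt)) = 1.414084; d = 1/u = 0.707171
p = (exp((r-q)*dt) - d) / (u - d) = 0.419905
Discount per step: exp(-r*dt) = 0.987578
Stock lattice S(k, i) with i counting down-moves:
  k=0: S(0,0) = 9.5400
  k=1: S(1,0) = 13.4904; S(1,1) = 6.7464
  k=2: S(2,0) = 19.0765; S(2,1) = 9.5400; S(2,2) = 4.7709
  k=3: S(3,0) = 26.9758; S(3,1) = 13.4904; S(3,2) = 6.7464; S(3,3) = 3.3738
  k=4: S(4,0) = 38.1461; S(4,1) = 19.0765; S(4,2) = 9.5400; S(4,3) = 4.7709; S(4,4) = 2.3859
Terminal payoffs V(N, i) = max(S_T - K, 0):
  V(4,0) = 28.656071; V(4,1) = 9.586518; V(4,2) = 0.050000; V(4,3) = 0.000000; V(4,4) = 0.000000
Backward induction: V(k, i) = exp(-r*dt) * [p * V(k+1, i) + (1-p) * V(k+1, i+1)]; then take max(V_cont, immediate exercise) for American.
  V(3,0) = exp(-r*dt) * [p*28.656071 + (1-p)*9.586518] = 17.375372; exercise = 17.485808; V(3,0) = max -> 17.485808
  V(3,1) = exp(-r*dt) * [p*9.586518 + (1-p)*0.050000] = 4.004071; exercise = 4.000366; V(3,1) = max -> 4.004071
  V(3,2) = exp(-r*dt) * [p*0.050000 + (1-p)*0.000000] = 0.020734; exercise = 0.000000; V(3,2) = max -> 0.020734
  V(3,3) = exp(-r*dt) * [p*0.000000 + (1-p)*0.000000] = 0.000000; exercise = 0.000000; V(3,3) = max -> 0.000000
  V(2,0) = exp(-r*dt) * [p*17.485808 + (1-p)*4.004071] = 9.545063; exercise = 9.586518; V(2,0) = max -> 9.586518
  V(2,1) = exp(-r*dt) * [p*4.004071 + (1-p)*0.020734] = 1.672324; exercise = 0.050000; V(2,1) = max -> 1.672324
  V(2,2) = exp(-r*dt) * [p*0.020734 + (1-p)*0.000000] = 0.008598; exercise = 0.000000; V(2,2) = max -> 0.008598
  V(1,0) = exp(-r*dt) * [p*9.586518 + (1-p)*1.672324] = 4.933481; exercise = 4.000366; V(1,0) = max -> 4.933481
  V(1,1) = exp(-r*dt) * [p*1.672324 + (1-p)*0.008598] = 0.698421; exercise = 0.000000; V(1,1) = max -> 0.698421
  V(0,0) = exp(-r*dt) * [p*4.933481 + (1-p)*0.698421] = 2.445979; exercise = 0.050000; V(0,0) = max -> 2.445979


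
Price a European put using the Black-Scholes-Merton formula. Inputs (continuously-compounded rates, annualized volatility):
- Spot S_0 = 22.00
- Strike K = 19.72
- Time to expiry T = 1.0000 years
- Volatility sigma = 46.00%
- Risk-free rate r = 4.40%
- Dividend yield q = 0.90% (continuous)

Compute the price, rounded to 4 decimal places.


d1 = (ln(S/K) + (r - q + 0.5*sigma^2) * T) / (sigma * sqrt(T)) = 0.54393284
d2 = d1 - sigma * sqrt(T) = 0.08393284
exp(-rT) = 0.95695396; exp(-qT) = 0.99104038
P = K * exp(-rT) * N(-d2) - S_0 * exp(-qT) * N(-d1)
N(-d1) = 0.29324385; N(-d2) = 0.46655492
P = 19.7200 * 0.95695396 * 0.46655492 - 22.0000 * 0.99104038 * 0.29324385 = 2.4109

Answer: Price = 2.4109


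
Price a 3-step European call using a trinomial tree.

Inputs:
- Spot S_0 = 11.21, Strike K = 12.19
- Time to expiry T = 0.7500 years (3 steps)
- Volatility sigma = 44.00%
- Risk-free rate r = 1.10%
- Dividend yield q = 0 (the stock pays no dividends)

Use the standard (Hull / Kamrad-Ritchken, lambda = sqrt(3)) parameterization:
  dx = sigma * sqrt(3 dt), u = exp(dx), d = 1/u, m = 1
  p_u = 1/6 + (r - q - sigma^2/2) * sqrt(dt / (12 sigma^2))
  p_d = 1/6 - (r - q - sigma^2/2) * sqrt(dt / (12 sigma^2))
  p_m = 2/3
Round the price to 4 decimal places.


dt = T/N = 0.250000; dx = sigma*sqrt(3*dt) = 0.381051
u = exp(dx) = 1.463823; d = 1/u = 0.683143
p_u = 0.138521, p_m = 0.666667, p_d = 0.194812
Discount per step: exp(-r*dt) = 0.997254
Stock lattice S(k, j) with j the centered position index:
  k=0: S(0,+0) = 11.2100
  k=1: S(1,-1) = 7.6580; S(1,+0) = 11.2100; S(1,+1) = 16.4095
  k=2: S(2,-2) = 5.2315; S(2,-1) = 7.6580; S(2,+0) = 11.2100; S(2,+1) = 16.4095; S(2,+2) = 24.0205
  k=3: S(3,-3) = 3.5739; S(3,-2) = 5.2315; S(3,-1) = 7.6580; S(3,+0) = 11.2100; S(3,+1) = 16.4095; S(3,+2) = 24.0205; S(3,+3) = 35.1618
Terminal payoffs V(N, j) = max(S_T - K, 0):
  V(3,-3) = 0.000000; V(3,-2) = 0.000000; V(3,-1) = 0.000000; V(3,+0) = 0.000000; V(3,+1) = 4.219450; V(3,+2) = 11.830523; V(3,+3) = 22.971783
Backward induction: V(k, j) = exp(-r*dt) * [p_u * V(k+1, j+1) + p_m * V(k+1, j) + p_d * V(k+1, j-1)]
  V(2,-2) = exp(-r*dt) * [p_u*0.000000 + p_m*0.000000 + p_d*0.000000] = 0.000000
  V(2,-1) = exp(-r*dt) * [p_u*0.000000 + p_m*0.000000 + p_d*0.000000] = 0.000000
  V(2,+0) = exp(-r*dt) * [p_u*4.219450 + p_m*0.000000 + p_d*0.000000] = 0.582877
  V(2,+1) = exp(-r*dt) * [p_u*11.830523 + p_m*4.219450 + p_d*0.000000] = 4.439515
  V(2,+2) = exp(-r*dt) * [p_u*22.971783 + p_m*11.830523 + p_d*4.219450] = 11.858432
  V(1,-1) = exp(-r*dt) * [p_u*0.582877 + p_m*0.000000 + p_d*0.000000] = 0.080519
  V(1,+0) = exp(-r*dt) * [p_u*4.439515 + p_m*0.582877 + p_d*0.000000] = 1.000794
  V(1,+1) = exp(-r*dt) * [p_u*11.858432 + p_m*4.439515 + p_d*0.582877] = 4.702918
  V(0,+0) = exp(-r*dt) * [p_u*4.702918 + p_m*1.000794 + p_d*0.080519] = 1.330670

Answer: Price = V(0,0) = 1.3307


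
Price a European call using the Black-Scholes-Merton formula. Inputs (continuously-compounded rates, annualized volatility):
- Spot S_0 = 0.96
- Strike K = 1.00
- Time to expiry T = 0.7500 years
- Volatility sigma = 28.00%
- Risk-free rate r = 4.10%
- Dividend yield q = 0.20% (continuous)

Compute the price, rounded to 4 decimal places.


Answer: Price = 0.0876

Derivation:
d1 = (ln(S/K) + (r - q + 0.5*sigma^2) * T) / (sigma * sqrt(T)) = 0.07352146
d2 = d1 - sigma * sqrt(T) = -0.16896566
exp(-rT) = 0.96971797; exp(-qT) = 0.99850112
C = S_0 * exp(-qT) * N(d1) - K * exp(-rT) * N(d2)
N(d1) = 0.52930441; N(d2) = 0.43291183
C = 0.9600 * 0.99850112 * 0.52930441 - 1.0000 * 0.96971797 * 0.43291183 = 0.0876


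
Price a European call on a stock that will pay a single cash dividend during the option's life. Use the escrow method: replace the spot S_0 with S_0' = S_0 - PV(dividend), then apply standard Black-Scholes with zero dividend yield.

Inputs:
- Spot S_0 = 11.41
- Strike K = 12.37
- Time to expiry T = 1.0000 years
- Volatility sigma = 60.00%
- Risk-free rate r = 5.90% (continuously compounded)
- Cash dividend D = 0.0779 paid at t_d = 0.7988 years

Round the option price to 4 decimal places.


PV(D) = D * exp(-r * t_d) = 0.0779 * 0.95396414 = 0.07431381
S_0' = S_0 - PV(D) = 11.4100 - 0.07431381 = 11.33568619
d1 = (ln(S_0'/K) + (r + sigma^2/2)*T) / (sigma*sqrt(T)) = 0.25280272
d2 = d1 - sigma*sqrt(T) = -0.34719728
exp(-rT) = 0.94270677
N(d1) = 0.59978967; N(d2) = 0.36422156
C = S_0' * N(d1) - K * exp(-rT) * N(d2) = 11.33568619 * 0.59978967 - 12.3700 * 0.94270677 * 0.36422156 = 2.5517

Answer: Price = 2.5517


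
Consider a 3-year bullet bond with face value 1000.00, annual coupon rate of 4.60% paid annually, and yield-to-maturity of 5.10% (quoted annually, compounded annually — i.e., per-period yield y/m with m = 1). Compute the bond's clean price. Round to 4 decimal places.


Answer: Price = 986.4092

Derivation:
Coupon per period c = face * coupon_rate / m = 46.000000
Periods per year m = 1; per-period yield y/m = 0.051000
Number of cashflows N = 3
Cashflows (t years, CF_t, discount factor 1/(1+y/m)^(m*t), PV):
  t = 1.0000: CF_t = 46.000000, DF = 0.951475, PV = 43.767840
  t = 2.0000: CF_t = 46.000000, DF = 0.905304, PV = 41.643996
  t = 3.0000: CF_t = 1046.000000, DF = 0.861374, PV = 900.997397
Price P = sum_t PV_t = 986.409234


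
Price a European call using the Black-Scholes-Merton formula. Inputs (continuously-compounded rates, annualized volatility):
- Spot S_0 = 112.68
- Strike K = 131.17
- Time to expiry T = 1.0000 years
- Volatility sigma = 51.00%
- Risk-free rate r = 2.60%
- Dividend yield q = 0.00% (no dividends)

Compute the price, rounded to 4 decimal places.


Answer: Price = 17.3574

Derivation:
d1 = (ln(S/K) + (r - q + 0.5*sigma^2) * T) / (sigma * sqrt(T)) = 0.00805441
d2 = d1 - sigma * sqrt(T) = -0.50194559
exp(-rT) = 0.97433509; exp(-qT) = 1.00000000
C = S_0 * exp(-qT) * N(d1) - K * exp(-rT) * N(d2)
N(d1) = 0.50321321; N(d2) = 0.30785290
C = 112.6800 * 1.00000000 * 0.50321321 - 131.1700 * 0.97433509 * 0.30785290 = 17.3574


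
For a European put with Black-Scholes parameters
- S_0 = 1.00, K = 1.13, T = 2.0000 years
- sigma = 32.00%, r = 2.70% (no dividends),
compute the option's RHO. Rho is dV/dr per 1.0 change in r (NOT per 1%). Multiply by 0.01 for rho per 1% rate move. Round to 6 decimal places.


d1 = 0.0755330741; d2 = -0.3770152659
phi(d1) = 0.3978058703; exp(-qT) = 1.0000000000; exp(-rT) = 0.9474321065
N(-d2) = 0.6469188700
Rho = -K*T*exp(-rT)*N(-d2) = -1.1300 * 2.0000 * 0.9474321065 * 0.6469188700 = -1.385180

Answer: Rho = -1.385180


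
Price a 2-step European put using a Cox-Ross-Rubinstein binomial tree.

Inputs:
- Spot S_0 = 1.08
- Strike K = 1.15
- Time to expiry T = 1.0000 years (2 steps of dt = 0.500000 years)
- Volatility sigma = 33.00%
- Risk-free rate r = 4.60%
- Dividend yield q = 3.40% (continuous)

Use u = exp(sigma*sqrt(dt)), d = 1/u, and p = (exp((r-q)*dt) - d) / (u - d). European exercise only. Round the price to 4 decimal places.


dt = T/N = 0.500000
u = exp(sigma*sqrt(dt)) = 1.262817; d = 1/u = 0.791880
p = (exp((r-q)*dt) - d) / (u - d) = 0.454706
Discount per step: exp(-r*dt) = 0.977262
Stock lattice S(k, i) with i counting down-moves:
  k=0: S(0,0) = 1.0800
  k=1: S(1,0) = 1.3638; S(1,1) = 0.8552
  k=2: S(2,0) = 1.7223; S(2,1) = 1.0800; S(2,2) = 0.6772
Terminal payoffs V(N, i) = max(K - S_T, 0):
  V(2,0) = 0.000000; V(2,1) = 0.070000; V(2,2) = 0.472760
Backward induction: V(k, i) = exp(-r*dt) * [p * V(k+1, i) + (1-p) * V(k+1, i+1)].
  V(1,0) = exp(-r*dt) * [p*0.000000 + (1-p)*0.070000] = 0.037303
  V(1,1) = exp(-r*dt) * [p*0.070000 + (1-p)*0.472760] = 0.283037
  V(0,0) = exp(-r*dt) * [p*0.037303 + (1-p)*0.283037] = 0.167405

Answer: Price = V(0,0) = 0.1674


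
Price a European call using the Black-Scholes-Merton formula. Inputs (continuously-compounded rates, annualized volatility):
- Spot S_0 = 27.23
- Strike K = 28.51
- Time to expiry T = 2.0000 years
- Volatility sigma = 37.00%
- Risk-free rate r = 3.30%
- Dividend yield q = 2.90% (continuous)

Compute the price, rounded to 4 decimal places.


d1 = (ln(S/K) + (r - q + 0.5*sigma^2) * T) / (sigma * sqrt(T)) = 0.18913081
d2 = d1 - sigma * sqrt(T) = -0.33412820
exp(-rT) = 0.93613086; exp(-qT) = 0.94364995
C = S_0 * exp(-qT) * N(d1) - K * exp(-rT) * N(d2)
N(d1) = 0.57500485; N(d2) = 0.36914141
C = 27.2300 * 0.94364995 * 0.57500485 - 28.5100 * 0.93613086 * 0.36914141 = 4.9230

Answer: Price = 4.9230


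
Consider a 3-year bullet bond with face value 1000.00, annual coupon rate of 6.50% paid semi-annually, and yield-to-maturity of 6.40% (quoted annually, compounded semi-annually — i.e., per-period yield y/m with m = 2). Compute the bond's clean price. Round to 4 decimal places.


Answer: Price = 1002.6907

Derivation:
Coupon per period c = face * coupon_rate / m = 32.500000
Periods per year m = 2; per-period yield y/m = 0.032000
Number of cashflows N = 6
Cashflows (t years, CF_t, discount factor 1/(1+y/m)^(m*t), PV):
  t = 0.5000: CF_t = 32.500000, DF = 0.968992, PV = 31.492248
  t = 1.0000: CF_t = 32.500000, DF = 0.938946, PV = 30.515744
  t = 1.5000: CF_t = 32.500000, DF = 0.909831, PV = 29.569520
  t = 2.0000: CF_t = 32.500000, DF = 0.881620, PV = 28.652635
  t = 2.5000: CF_t = 32.500000, DF = 0.854283, PV = 27.764181
  t = 3.0000: CF_t = 1032.500000, DF = 0.827793, PV = 854.696404
Price P = sum_t PV_t = 1002.690732


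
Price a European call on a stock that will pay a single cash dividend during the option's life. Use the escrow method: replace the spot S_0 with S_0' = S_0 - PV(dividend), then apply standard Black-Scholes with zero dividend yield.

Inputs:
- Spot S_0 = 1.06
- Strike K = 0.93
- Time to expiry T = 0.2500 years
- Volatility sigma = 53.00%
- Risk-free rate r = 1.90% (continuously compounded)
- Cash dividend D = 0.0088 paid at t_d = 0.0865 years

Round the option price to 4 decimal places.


Answer: Price = 0.1787

Derivation:
PV(D) = D * exp(-r * t_d) = 0.0088 * 0.99835785 = 0.00878555
S_0' = S_0 - PV(D) = 1.0600 - 0.00878555 = 1.05121445
d1 = (ln(S_0'/K) + (r + sigma^2/2)*T) / (sigma*sqrt(T)) = 0.61275211
d2 = d1 - sigma*sqrt(T) = 0.34775211
exp(-rT) = 0.99526126
N(d1) = 0.72997987; N(d2) = 0.63598682
C = S_0' * N(d1) - K * exp(-rT) * N(d2) = 1.05121445 * 0.72997987 - 0.9300 * 0.99526126 * 0.63598682 = 0.1787


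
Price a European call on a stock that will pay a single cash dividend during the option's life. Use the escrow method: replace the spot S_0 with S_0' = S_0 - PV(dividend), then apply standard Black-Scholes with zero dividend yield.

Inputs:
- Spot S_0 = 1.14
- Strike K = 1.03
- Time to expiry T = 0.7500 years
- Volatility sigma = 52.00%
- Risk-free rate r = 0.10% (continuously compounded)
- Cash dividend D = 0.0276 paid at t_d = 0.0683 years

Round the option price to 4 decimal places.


Answer: Price = 0.2351

Derivation:
PV(D) = D * exp(-r * t_d) = 0.0276 * 0.99993170 = 0.02759811
S_0' = S_0 - PV(D) = 1.1400 - 0.02759811 = 1.11240189
d1 = (ln(S_0'/K) + (r + sigma^2/2)*T) / (sigma*sqrt(T)) = 0.39773379
d2 = d1 - sigma*sqrt(T) = -0.05259942
exp(-rT) = 0.99925028
N(d1) = 0.65458679; N(d2) = 0.47902554
C = S_0' * N(d1) - K * exp(-rT) * N(d2) = 1.11240189 * 0.65458679 - 1.0300 * 0.99925028 * 0.47902554 = 0.2351


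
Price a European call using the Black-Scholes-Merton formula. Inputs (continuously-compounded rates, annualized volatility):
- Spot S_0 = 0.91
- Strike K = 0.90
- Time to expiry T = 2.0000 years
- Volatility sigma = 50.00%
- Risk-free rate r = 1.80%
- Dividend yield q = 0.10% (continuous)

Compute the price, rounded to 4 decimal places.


Answer: Price = 0.2659

Derivation:
d1 = (ln(S/K) + (r - q + 0.5*sigma^2) * T) / (sigma * sqrt(T)) = 0.41726348
d2 = d1 - sigma * sqrt(T) = -0.28984330
exp(-rT) = 0.96464029; exp(-qT) = 0.99800200
C = S_0 * exp(-qT) * N(d1) - K * exp(-rT) * N(d2)
N(d1) = 0.66175715; N(d2) = 0.38596806
C = 0.9100 * 0.99800200 * 0.66175715 - 0.9000 * 0.96464029 * 0.38596806 = 0.2659


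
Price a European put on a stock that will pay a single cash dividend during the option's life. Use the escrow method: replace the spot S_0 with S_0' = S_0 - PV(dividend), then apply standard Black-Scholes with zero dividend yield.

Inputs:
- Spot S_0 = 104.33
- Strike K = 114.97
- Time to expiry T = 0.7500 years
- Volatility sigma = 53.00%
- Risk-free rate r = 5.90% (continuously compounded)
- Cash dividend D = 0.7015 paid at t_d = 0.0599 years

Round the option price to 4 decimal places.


Answer: Price = 22.7297

Derivation:
PV(D) = D * exp(-r * t_d) = 0.7015 * 0.99647214 = 0.69902520
S_0' = S_0 - PV(D) = 104.3300 - 0.69902520 = 103.63097480
d1 = (ln(S_0'/K) + (r + sigma^2/2)*T) / (sigma*sqrt(T)) = 0.09968017
d2 = d1 - sigma*sqrt(T) = -0.35931330
exp(-rT) = 0.95671475
N(-d1) = 0.46029912; N(-d2) = 0.64031964
P = K * exp(-rT) * N(-d2) - S_0' * N(-d1) = 114.9700 * 0.95671475 * 0.64031964 - 103.63097480 * 0.46029912 = 22.7297


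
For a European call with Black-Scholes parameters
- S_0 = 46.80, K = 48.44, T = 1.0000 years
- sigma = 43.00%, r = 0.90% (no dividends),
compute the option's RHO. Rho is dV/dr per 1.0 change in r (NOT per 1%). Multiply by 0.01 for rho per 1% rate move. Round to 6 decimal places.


Answer: Rho = 18.817262

Derivation:
d1 = 0.1558308936; d2 = -0.2741691064
phi(d1) = 0.3941277566; exp(-qT) = 1.0000000000; exp(-rT) = 0.9910403788
N(d2) = 0.3919773341
Rho = K*T*exp(-rT)*N(d2) = 48.4400 * 1.0000 * 0.9910403788 * 0.3919773341 = 18.817262


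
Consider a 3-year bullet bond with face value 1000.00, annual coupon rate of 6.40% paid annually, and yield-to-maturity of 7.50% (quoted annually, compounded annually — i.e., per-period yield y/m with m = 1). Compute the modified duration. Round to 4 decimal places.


Coupon per period c = face * coupon_rate / m = 64.000000
Periods per year m = 1; per-period yield y/m = 0.075000
Number of cashflows N = 3
Cashflows (t years, CF_t, discount factor 1/(1+y/m)^(m*t), PV):
  t = 1.0000: CF_t = 64.000000, DF = 0.930233, PV = 59.534884
  t = 2.0000: CF_t = 64.000000, DF = 0.865333, PV = 55.381287
  t = 3.0000: CF_t = 1064.000000, DF = 0.804961, PV = 856.478046
Price P = sum_t PV_t = 971.394217
First compute Macaulay numerator sum_t t * PV_t:
  t * PV_t at t = 1.0000: 59.534884
  t * PV_t at t = 2.0000: 110.762574
  t * PV_t at t = 3.0000: 2569.434138
Macaulay duration D = 2739.731596 / 971.394217 = 2.820412
Modified duration = D / (1 + y/m) = 2.820412 / (1 + 0.075000) = 2.623639

Answer: Modified duration = 2.6236


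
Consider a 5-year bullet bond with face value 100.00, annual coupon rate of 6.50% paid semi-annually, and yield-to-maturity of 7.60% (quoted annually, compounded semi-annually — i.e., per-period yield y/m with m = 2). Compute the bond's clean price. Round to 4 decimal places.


Answer: Price = 95.4943

Derivation:
Coupon per period c = face * coupon_rate / m = 3.250000
Periods per year m = 2; per-period yield y/m = 0.038000
Number of cashflows N = 10
Cashflows (t years, CF_t, discount factor 1/(1+y/m)^(m*t), PV):
  t = 0.5000: CF_t = 3.250000, DF = 0.963391, PV = 3.131021
  t = 1.0000: CF_t = 3.250000, DF = 0.928122, PV = 3.016398
  t = 1.5000: CF_t = 3.250000, DF = 0.894145, PV = 2.905971
  t = 2.0000: CF_t = 3.250000, DF = 0.861411, PV = 2.799587
  t = 2.5000: CF_t = 3.250000, DF = 0.829876, PV = 2.697097
  t = 3.0000: CF_t = 3.250000, DF = 0.799495, PV = 2.598360
  t = 3.5000: CF_t = 3.250000, DF = 0.770227, PV = 2.503237
  t = 4.0000: CF_t = 3.250000, DF = 0.742030, PV = 2.411596
  t = 4.5000: CF_t = 3.250000, DF = 0.714865, PV = 2.323310
  t = 5.0000: CF_t = 103.250000, DF = 0.688694, PV = 71.107683
Price P = sum_t PV_t = 95.494259
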